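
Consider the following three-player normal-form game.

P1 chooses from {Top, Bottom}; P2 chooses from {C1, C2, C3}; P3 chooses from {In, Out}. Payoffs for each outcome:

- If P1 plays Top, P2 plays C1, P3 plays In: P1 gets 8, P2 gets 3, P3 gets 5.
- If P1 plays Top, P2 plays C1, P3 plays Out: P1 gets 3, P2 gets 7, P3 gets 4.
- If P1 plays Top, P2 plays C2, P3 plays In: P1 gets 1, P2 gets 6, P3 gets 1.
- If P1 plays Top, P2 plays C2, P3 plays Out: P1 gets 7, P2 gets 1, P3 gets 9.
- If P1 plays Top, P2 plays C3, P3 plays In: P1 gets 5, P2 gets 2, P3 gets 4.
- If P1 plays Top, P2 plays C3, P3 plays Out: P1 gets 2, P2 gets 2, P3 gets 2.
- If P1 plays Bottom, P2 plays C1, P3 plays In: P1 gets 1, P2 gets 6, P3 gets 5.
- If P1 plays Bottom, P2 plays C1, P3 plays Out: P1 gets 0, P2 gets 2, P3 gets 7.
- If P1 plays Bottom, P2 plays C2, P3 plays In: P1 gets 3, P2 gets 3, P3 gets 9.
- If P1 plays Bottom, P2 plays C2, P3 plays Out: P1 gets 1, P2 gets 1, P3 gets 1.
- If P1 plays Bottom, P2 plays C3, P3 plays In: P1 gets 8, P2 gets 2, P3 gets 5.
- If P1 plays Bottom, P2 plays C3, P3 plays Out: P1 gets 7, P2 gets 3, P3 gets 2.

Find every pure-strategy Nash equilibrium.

For each strategy profile, look for a profitable unilateral deviation.
(Top, C1, In): P2 can switch to C2 (3 → 6). Not NE.
(Top, C1, Out): P3 can switch to In (4 → 5). Not NE.
(Top, C2, In): P1 can switch to Bottom (1 → 3). Not NE.
(Top, C2, Out): P2 can switch to C1 (1 → 7). Not NE.
(Top, C3, In): P1 can switch to Bottom (5 → 8). Not NE.
(Top, C3, Out): P1 can switch to Bottom (2 → 7). Not NE.
(The remaining 6 profiles each have a profitable deviation by the same check.)

This game has no pure Nash equilibrium.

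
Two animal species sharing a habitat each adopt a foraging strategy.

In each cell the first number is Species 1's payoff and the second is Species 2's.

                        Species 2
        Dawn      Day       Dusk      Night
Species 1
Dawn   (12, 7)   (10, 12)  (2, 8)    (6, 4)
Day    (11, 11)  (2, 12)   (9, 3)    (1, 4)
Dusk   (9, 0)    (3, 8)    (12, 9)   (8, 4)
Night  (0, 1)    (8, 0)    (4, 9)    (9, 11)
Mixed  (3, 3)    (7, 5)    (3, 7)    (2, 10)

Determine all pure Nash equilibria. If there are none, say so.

The pure Nash equilibria are (Dawn, Day), (Dusk, Dusk), (Night, Night).

Species 1 against Dawn: payoffs 12, 11, 9, 0, 3 → best response Dawn.
Species 1 against Day: payoffs 10, 2, 3, 8, 7 → best response Dawn.
Species 1 against Dusk: payoffs 2, 9, 12, 4, 3 → best response Dusk.
Species 1 against Night: payoffs 6, 1, 8, 9, 2 → best response Night.
Species 2 against Dawn: payoffs 7, 12, 8, 4 → best response Day.
Species 2 against Day: payoffs 11, 12, 3, 4 → best response Day.
Species 2 against Dusk: payoffs 0, 8, 9, 4 → best response Dusk.
Species 2 against Night: payoffs 1, 0, 9, 11 → best response Night.
Species 2 against Mixed: payoffs 3, 5, 7, 10 → best response Night.
Mutual best responses: (Dawn, Day); (Dusk, Dusk); (Night, Night).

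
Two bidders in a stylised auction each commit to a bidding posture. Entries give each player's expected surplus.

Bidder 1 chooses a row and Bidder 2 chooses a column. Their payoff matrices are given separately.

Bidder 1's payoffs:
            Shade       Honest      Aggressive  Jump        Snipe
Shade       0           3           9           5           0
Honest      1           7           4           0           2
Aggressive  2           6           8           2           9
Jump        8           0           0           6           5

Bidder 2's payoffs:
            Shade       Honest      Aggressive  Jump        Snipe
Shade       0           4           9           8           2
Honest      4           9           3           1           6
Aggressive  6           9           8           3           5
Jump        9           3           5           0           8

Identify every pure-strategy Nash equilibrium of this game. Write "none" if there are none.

The pure Nash equilibria are (Shade, Aggressive) and (Honest, Honest) and (Jump, Shade).

Bidder 1 against Shade: payoffs 0, 1, 2, 8 → best response Jump.
Bidder 1 against Honest: payoffs 3, 7, 6, 0 → best response Honest.
Bidder 1 against Aggressive: payoffs 9, 4, 8, 0 → best response Shade.
Bidder 1 against Jump: payoffs 5, 0, 2, 6 → best response Jump.
Bidder 1 against Snipe: payoffs 0, 2, 9, 5 → best response Aggressive.
Bidder 2 against Shade: payoffs 0, 4, 9, 8, 2 → best response Aggressive.
Bidder 2 against Honest: payoffs 4, 9, 3, 1, 6 → best response Honest.
Bidder 2 against Aggressive: payoffs 6, 9, 8, 3, 5 → best response Honest.
Bidder 2 against Jump: payoffs 9, 3, 5, 0, 8 → best response Shade.
Mutual best responses: (Shade, Aggressive); (Honest, Honest); (Jump, Shade).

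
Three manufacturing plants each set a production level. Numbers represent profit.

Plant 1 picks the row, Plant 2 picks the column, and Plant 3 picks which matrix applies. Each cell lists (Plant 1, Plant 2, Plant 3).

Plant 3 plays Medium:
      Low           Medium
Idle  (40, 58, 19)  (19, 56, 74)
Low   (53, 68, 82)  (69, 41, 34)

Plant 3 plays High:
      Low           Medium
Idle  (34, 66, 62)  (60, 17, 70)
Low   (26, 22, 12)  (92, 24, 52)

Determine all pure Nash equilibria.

(Idle, Low, Medium): Plant 1 can switch to Low (40 → 53). Not NE.
(Idle, Low, High): Plant 1 gets 34, best alternative 26; Plant 2 gets 66, best alternative 17; Plant 3 gets 62, best alternative 19. No profitable deviation — NE.
(Idle, Medium, Medium): Plant 1 can switch to Low (19 → 69). Not NE.
(Idle, Medium, High): Plant 1 can switch to Low (60 → 92). Not NE.
(Low, Low, Medium): Plant 1 gets 53, best alternative 40; Plant 2 gets 68, best alternative 41; Plant 3 gets 82, best alternative 12. No profitable deviation — NE.
(Low, Low, High): Plant 1 can switch to Idle (26 → 34). Not NE.
(Low, Medium, Medium): Plant 2 can switch to Low (41 → 68). Not NE.
(Low, Medium, High): Plant 1 gets 92, best alternative 60; Plant 2 gets 24, best alternative 22; Plant 3 gets 52, best alternative 34. No profitable deviation — NE.

The pure Nash equilibria are (Idle, Low, High); (Low, Low, Medium); (Low, Medium, High).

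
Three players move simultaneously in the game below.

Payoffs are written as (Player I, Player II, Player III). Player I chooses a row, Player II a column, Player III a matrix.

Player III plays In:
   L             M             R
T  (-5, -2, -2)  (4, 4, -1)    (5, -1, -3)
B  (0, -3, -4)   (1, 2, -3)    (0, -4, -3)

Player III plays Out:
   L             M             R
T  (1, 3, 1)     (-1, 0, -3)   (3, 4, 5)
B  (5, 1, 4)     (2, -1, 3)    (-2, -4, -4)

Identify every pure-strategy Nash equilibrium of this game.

Mark each player's best response to every combination of opponents' strategies; a profile where every player is best-responding is a pure Nash equilibrium.
Player I against (L, In): payoffs -5, 0 → best response B.
Player I against (L, Out): payoffs 1, 5 → best response B.
Player I against (M, In): payoffs 4, 1 → best response T.
Player I against (M, Out): payoffs -1, 2 → best response B.
Player I against (R, In): payoffs 5, 0 → best response T.
Player I against (R, Out): payoffs 3, -2 → best response T.
Player II against (T, In): payoffs -2, 4, -1 → best response M.
Player II against (T, Out): payoffs 3, 0, 4 → best response R.
Player II against (B, In): payoffs -3, 2, -4 → best response M.
Player II against (B, Out): payoffs 1, -1, -4 → best response L.
Player III against (T, L): payoffs -2, 1 → best response Out.
Player III against (T, M): payoffs -1, -3 → best response In.
Player III against (T, R): payoffs -3, 5 → best response Out.
Player III against (B, L): payoffs -4, 4 → best response Out.
Player III against (B, M): payoffs -3, 3 → best response Out.
Player III against (B, R): payoffs -3, -4 → best response In.
Mutual best responses: (T, M, In); (T, R, Out); (B, L, Out).

(T, M, In), (T, R, Out), (B, L, Out)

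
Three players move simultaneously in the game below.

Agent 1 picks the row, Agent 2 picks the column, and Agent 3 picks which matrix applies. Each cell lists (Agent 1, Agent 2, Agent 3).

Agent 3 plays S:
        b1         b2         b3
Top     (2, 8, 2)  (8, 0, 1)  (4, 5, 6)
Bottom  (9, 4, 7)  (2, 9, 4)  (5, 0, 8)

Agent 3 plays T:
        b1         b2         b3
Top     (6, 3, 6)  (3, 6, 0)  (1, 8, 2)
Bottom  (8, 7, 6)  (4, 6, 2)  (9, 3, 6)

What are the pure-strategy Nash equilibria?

No pure-strategy Nash equilibrium.

Check each profile: it is a Nash equilibrium iff no player can strictly gain by switching unilaterally.
(Top, b1, S): Agent 1 can switch to Bottom (2 → 9). Not NE.
(Top, b1, T): Agent 1 can switch to Bottom (6 → 8). Not NE.
(Top, b2, S): Agent 2 can switch to b1 (0 → 8). Not NE.
(Top, b2, T): Agent 1 can switch to Bottom (3 → 4). Not NE.
(Top, b3, S): Agent 1 can switch to Bottom (4 → 5). Not NE.
(Top, b3, T): Agent 1 can switch to Bottom (1 → 9). Not NE.
(Bottom, b1, S): Agent 2 can switch to b2 (4 → 9). Not NE.
(Bottom, b1, T): Agent 3 can switch to S (6 → 7). Not NE.
(Bottom, b2, S): Agent 1 can switch to Top (2 → 8). Not NE.
(Bottom, b2, T): Agent 2 can switch to b1 (6 → 7). Not NE.
(The remaining 2 profiles each have a profitable deviation by the same check.)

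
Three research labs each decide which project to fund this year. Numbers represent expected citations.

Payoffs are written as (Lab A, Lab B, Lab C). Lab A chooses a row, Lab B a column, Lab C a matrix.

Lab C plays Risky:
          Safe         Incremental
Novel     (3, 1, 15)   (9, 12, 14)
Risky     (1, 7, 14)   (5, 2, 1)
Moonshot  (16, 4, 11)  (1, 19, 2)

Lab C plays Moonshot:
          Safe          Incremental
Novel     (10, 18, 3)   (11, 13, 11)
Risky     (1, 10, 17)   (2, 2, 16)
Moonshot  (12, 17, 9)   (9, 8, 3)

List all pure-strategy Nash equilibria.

Pure NE: (Novel, Incremental, Risky)

Check each profile: it is a Nash equilibrium iff no player can strictly gain by switching unilaterally.
(Novel, Safe, Risky): Lab A can switch to Moonshot (3 → 16). Not NE.
(Novel, Safe, Moonshot): Lab A can switch to Moonshot (10 → 12). Not NE.
(Novel, Incremental, Risky): Lab A gets 9, best alternative 5; Lab B gets 12, best alternative 1; Lab C gets 14, best alternative 11. No profitable deviation — NE.
(Novel, Incremental, Moonshot): Lab B can switch to Safe (13 → 18). Not NE.
(Risky, Safe, Risky): Lab A can switch to Novel (1 → 3). Not NE.
(Risky, Safe, Moonshot): Lab A can switch to Novel (1 → 10). Not NE.
(Risky, Incremental, Risky): Lab A can switch to Novel (5 → 9). Not NE.
(Risky, Incremental, Moonshot): Lab A can switch to Novel (2 → 11). Not NE.
(Moonshot, Safe, Risky): Lab B can switch to Incremental (4 → 19). Not NE.
(The remaining 3 profiles each have a profitable deviation by the same check.)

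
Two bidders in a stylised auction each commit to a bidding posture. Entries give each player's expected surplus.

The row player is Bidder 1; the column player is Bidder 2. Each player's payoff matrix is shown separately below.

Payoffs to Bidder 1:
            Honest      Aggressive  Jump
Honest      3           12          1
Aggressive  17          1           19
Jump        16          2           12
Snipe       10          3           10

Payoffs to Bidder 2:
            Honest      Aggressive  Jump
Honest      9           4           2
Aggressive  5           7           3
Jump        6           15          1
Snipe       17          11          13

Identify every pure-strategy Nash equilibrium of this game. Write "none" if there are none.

Bidder 1 against Honest: payoffs 3, 17, 16, 10 → best response Aggressive.
Bidder 1 against Aggressive: payoffs 12, 1, 2, 3 → best response Honest.
Bidder 1 against Jump: payoffs 1, 19, 12, 10 → best response Aggressive.
Bidder 2 against Honest: payoffs 9, 4, 2 → best response Honest.
Bidder 2 against Aggressive: payoffs 5, 7, 3 → best response Aggressive.
Bidder 2 against Jump: payoffs 6, 15, 1 → best response Aggressive.
Bidder 2 against Snipe: payoffs 17, 11, 13 → best response Honest.
No profile is a mutual best response for all players.

There is no pure-strategy Nash equilibrium.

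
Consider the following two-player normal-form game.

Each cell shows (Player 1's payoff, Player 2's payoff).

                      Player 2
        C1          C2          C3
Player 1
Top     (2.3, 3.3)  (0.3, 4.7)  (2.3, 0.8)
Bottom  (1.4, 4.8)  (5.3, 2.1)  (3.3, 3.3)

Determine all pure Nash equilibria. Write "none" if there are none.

Player 1 against C1: payoffs 2.3, 1.4 → best response Top.
Player 1 against C2: payoffs 0.3, 5.3 → best response Bottom.
Player 1 against C3: payoffs 2.3, 3.3 → best response Bottom.
Player 2 against Top: payoffs 3.3, 4.7, 0.8 → best response C2.
Player 2 against Bottom: payoffs 4.8, 2.1, 3.3 → best response C1.
No profile is a mutual best response for all players.

There is no pure-strategy Nash equilibrium.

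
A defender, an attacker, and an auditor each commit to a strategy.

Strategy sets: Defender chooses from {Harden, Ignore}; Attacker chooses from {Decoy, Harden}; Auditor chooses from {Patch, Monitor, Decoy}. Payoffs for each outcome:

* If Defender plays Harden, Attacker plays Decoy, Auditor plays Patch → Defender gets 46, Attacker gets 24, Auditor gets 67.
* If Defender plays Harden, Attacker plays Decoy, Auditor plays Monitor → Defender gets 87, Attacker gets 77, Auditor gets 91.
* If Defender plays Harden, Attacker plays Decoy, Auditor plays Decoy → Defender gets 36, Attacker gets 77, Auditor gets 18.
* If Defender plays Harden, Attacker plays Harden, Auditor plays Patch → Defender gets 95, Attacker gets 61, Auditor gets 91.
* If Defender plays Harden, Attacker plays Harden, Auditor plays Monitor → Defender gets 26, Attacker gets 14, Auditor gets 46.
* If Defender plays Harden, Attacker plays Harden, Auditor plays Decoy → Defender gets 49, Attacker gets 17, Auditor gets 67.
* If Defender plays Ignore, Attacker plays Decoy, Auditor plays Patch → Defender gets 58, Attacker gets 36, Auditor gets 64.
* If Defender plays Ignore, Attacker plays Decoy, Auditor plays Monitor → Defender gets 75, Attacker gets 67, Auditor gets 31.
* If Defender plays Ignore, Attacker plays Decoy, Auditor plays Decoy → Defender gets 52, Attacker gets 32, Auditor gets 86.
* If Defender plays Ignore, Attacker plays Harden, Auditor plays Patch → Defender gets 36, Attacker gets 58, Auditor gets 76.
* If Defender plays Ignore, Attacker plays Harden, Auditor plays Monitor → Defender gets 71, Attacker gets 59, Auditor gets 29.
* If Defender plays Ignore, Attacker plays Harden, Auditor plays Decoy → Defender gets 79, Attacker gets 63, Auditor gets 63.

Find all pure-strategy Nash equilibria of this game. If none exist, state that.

Pure-strategy Nash equilibria: (Harden, Decoy, Monitor), (Harden, Harden, Patch)

For each player, find the best response to each opponent profile; mutual best responses are the pure NE.
Defender against (Decoy, Patch): payoffs 46, 58 → best response Ignore.
Defender against (Decoy, Monitor): payoffs 87, 75 → best response Harden.
Defender against (Decoy, Decoy): payoffs 36, 52 → best response Ignore.
Defender against (Harden, Patch): payoffs 95, 36 → best response Harden.
Defender against (Harden, Monitor): payoffs 26, 71 → best response Ignore.
Defender against (Harden, Decoy): payoffs 49, 79 → best response Ignore.
Attacker against (Harden, Patch): payoffs 24, 61 → best response Harden.
Attacker against (Harden, Monitor): payoffs 77, 14 → best response Decoy.
Attacker against (Harden, Decoy): payoffs 77, 17 → best response Decoy.
Attacker against (Ignore, Patch): payoffs 36, 58 → best response Harden.
Attacker against (Ignore, Monitor): payoffs 67, 59 → best response Decoy.
Attacker against (Ignore, Decoy): payoffs 32, 63 → best response Harden.
Auditor against (Harden, Decoy): payoffs 67, 91, 18 → best response Monitor.
Auditor against (Harden, Harden): payoffs 91, 46, 67 → best response Patch.
Auditor against (Ignore, Decoy): payoffs 64, 31, 86 → best response Decoy.
Auditor against (Ignore, Harden): payoffs 76, 29, 63 → best response Patch.
Mutual best responses: (Harden, Decoy, Monitor); (Harden, Harden, Patch).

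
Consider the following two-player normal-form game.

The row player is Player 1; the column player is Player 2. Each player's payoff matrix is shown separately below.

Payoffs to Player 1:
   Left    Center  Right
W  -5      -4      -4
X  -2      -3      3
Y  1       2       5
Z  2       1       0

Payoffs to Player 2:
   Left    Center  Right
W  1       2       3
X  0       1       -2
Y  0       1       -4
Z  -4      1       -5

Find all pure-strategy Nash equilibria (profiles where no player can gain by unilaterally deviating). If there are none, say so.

(Y, Center)

(W, Left): Player 1 can switch to X (-5 → -2). Not NE.
(W, Center): Player 1 can switch to X (-4 → -3). Not NE.
(W, Right): Player 1 can switch to X (-4 → 3). Not NE.
(X, Left): Player 1 can switch to Y (-2 → 1). Not NE.
(X, Center): Player 1 can switch to Y (-3 → 2). Not NE.
(X, Right): Player 1 can switch to Y (3 → 5). Not NE.
(Y, Left): Player 1 can switch to Z (1 → 2). Not NE.
(Y, Center): Player 1 gets 2, best alternative 1; Player 2 gets 1, best alternative 0. No profitable deviation — NE.
(Y, Right): Player 2 can switch to Left (-4 → 0). Not NE.
(Z, Left): Player 2 can switch to Center (-4 → 1). Not NE.
(Z, Center): Player 1 can switch to Y (1 → 2). Not NE.
(The remaining 1 profile has a profitable deviation by the same check.)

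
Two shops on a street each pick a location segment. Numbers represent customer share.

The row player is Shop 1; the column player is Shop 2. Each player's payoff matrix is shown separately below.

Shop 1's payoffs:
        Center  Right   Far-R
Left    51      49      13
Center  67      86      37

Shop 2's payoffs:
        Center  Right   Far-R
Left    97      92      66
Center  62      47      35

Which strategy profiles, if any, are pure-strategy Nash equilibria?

Pure NE: (Center, Center)

Shop 1 against Center: payoffs 51, 67 → best response Center.
Shop 1 against Right: payoffs 49, 86 → best response Center.
Shop 1 against Far-R: payoffs 13, 37 → best response Center.
Shop 2 against Left: payoffs 97, 92, 66 → best response Center.
Shop 2 against Center: payoffs 62, 47, 35 → best response Center.
Mutual best responses: (Center, Center).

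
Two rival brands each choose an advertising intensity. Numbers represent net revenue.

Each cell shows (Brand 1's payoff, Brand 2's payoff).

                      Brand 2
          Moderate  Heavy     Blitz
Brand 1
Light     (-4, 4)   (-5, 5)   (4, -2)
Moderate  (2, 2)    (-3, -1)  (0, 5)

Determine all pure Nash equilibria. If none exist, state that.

(Light, Moderate): Brand 1 can switch to Moderate (-4 → 2). Not NE.
(Light, Heavy): Brand 1 can switch to Moderate (-5 → -3). Not NE.
(Light, Blitz): Brand 2 can switch to Moderate (-2 → 4). Not NE.
(Moderate, Moderate): Brand 2 can switch to Blitz (2 → 5). Not NE.
(Moderate, Heavy): Brand 2 can switch to Moderate (-1 → 2). Not NE.
(Moderate, Blitz): Brand 1 can switch to Light (0 → 4). Not NE.

No pure-strategy Nash equilibrium.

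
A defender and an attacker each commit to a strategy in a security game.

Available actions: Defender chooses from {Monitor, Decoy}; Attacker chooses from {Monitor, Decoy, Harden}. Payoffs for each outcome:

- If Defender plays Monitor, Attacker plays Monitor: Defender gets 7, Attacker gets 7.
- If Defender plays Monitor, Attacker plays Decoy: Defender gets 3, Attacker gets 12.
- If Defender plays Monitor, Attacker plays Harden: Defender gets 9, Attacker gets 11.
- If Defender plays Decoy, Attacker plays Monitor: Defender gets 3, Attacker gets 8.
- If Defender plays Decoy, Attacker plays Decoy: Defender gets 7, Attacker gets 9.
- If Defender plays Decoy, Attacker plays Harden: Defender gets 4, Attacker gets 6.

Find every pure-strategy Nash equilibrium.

Check each profile: it is a Nash equilibrium iff no player can strictly gain by switching unilaterally.
(Monitor, Monitor): Attacker can switch to Decoy (7 → 12). Not NE.
(Monitor, Decoy): Defender can switch to Decoy (3 → 7). Not NE.
(Monitor, Harden): Attacker can switch to Decoy (11 → 12). Not NE.
(Decoy, Monitor): Defender can switch to Monitor (3 → 7). Not NE.
(Decoy, Decoy): Defender gets 7, best alternative 3; Attacker gets 9, best alternative 8. No profitable deviation — NE.
(Decoy, Harden): Defender can switch to Monitor (4 → 9). Not NE.

(Decoy, Decoy)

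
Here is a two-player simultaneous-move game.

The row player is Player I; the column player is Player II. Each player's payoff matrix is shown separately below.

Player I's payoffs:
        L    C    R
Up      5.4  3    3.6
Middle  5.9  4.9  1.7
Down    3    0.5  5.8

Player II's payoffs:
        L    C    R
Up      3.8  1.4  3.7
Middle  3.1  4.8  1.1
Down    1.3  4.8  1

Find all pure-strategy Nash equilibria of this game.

Pure NE: (Middle, C)

Player I against L: payoffs 5.4, 5.9, 3 → best response Middle.
Player I against C: payoffs 3, 4.9, 0.5 → best response Middle.
Player I against R: payoffs 3.6, 1.7, 5.8 → best response Down.
Player II against Up: payoffs 3.8, 1.4, 3.7 → best response L.
Player II against Middle: payoffs 3.1, 4.8, 1.1 → best response C.
Player II against Down: payoffs 1.3, 4.8, 1 → best response C.
Mutual best responses: (Middle, C).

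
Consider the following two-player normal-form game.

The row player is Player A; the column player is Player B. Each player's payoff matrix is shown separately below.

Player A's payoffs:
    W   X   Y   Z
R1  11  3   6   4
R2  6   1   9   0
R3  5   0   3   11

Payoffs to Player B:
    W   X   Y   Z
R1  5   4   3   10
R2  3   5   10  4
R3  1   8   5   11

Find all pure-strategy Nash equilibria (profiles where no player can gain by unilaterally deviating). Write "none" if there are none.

(R1, W): Player B can switch to Z (5 → 10). Not NE.
(R1, X): Player B can switch to W (4 → 5). Not NE.
(R1, Y): Player A can switch to R2 (6 → 9). Not NE.
(R1, Z): Player A can switch to R3 (4 → 11). Not NE.
(R2, W): Player A can switch to R1 (6 → 11). Not NE.
(R2, X): Player A can switch to R1 (1 → 3). Not NE.
(R2, Y): Player A gets 9, best alternative 6; Player B gets 10, best alternative 5. No profitable deviation — NE.
(R2, Z): Player A can switch to R1 (0 → 4). Not NE.
(R3, W): Player A can switch to R1 (5 → 11). Not NE.
(R3, Z): Player A gets 11, best alternative 4; Player B gets 11, best alternative 8. No profitable deviation — NE.
(The remaining 2 profiles each have a profitable deviation by the same check.)

Pure-strategy Nash equilibria: (R2, Y); (R3, Z)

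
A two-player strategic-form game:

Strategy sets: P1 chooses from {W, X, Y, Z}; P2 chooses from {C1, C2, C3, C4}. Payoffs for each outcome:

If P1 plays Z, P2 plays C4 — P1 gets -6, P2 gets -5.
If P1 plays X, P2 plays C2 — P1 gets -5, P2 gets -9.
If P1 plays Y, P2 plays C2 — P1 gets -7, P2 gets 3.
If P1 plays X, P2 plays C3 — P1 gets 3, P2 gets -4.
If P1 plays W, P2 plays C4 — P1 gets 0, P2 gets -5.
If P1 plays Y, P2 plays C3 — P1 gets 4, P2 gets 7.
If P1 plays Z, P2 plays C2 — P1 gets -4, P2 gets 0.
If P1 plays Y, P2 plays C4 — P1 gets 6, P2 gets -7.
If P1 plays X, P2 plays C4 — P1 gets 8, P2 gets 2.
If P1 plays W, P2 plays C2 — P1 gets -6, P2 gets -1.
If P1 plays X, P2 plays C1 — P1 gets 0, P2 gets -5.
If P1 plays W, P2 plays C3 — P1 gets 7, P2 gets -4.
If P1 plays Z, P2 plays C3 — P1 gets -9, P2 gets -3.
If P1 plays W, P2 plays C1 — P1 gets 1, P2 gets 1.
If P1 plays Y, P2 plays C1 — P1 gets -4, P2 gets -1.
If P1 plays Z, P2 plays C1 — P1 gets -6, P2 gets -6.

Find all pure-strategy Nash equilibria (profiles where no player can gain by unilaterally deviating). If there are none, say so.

The pure Nash equilibria are (W, C1); (X, C4); (Z, C2).

(W, C1): P1 gets 1, best alternative 0; P2 gets 1, best alternative -1. No profitable deviation — NE.
(W, C2): P1 can switch to X (-6 → -5). Not NE.
(W, C3): P2 can switch to C1 (-4 → 1). Not NE.
(W, C4): P1 can switch to X (0 → 8). Not NE.
(X, C1): P1 can switch to W (0 → 1). Not NE.
(X, C2): P1 can switch to Z (-5 → -4). Not NE.
(X, C3): P1 can switch to W (3 → 7). Not NE.
(X, C4): P1 gets 8, best alternative 6; P2 gets 2, best alternative -4. No profitable deviation — NE.
(Y, C1): P1 can switch to W (-4 → 1). Not NE.
(Y, C2): P1 can switch to W (-7 → -6). Not NE.
(Z, C2): P1 gets -4, best alternative -5; P2 gets 0, best alternative -3. No profitable deviation — NE.
(The remaining 5 profiles each have a profitable deviation by the same check.)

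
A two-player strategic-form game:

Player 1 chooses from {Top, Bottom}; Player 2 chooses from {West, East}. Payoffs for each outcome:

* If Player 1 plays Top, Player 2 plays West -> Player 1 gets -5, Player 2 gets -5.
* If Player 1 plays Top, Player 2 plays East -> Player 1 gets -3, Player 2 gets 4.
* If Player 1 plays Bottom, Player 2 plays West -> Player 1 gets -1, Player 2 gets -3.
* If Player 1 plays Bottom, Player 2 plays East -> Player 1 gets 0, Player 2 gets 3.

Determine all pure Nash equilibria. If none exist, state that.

Mark each player's best response to every combination of opponents' strategies; a profile where every player is best-responding is a pure Nash equilibrium.
Player 1 against West: payoffs -5, -1 → best response Bottom.
Player 1 against East: payoffs -3, 0 → best response Bottom.
Player 2 against Top: payoffs -5, 4 → best response East.
Player 2 against Bottom: payoffs -3, 3 → best response East.
Mutual best responses: (Bottom, East).

The unique pure-strategy Nash equilibrium is (Bottom, East).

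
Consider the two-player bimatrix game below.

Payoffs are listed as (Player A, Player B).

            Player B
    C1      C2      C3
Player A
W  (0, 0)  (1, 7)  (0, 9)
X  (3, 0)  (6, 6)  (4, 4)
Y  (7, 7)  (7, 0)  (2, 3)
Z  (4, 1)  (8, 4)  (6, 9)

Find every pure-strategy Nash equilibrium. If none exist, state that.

Pure-strategy Nash equilibria: (Y, C1); (Z, C3)

(W, C1): Player A can switch to X (0 → 3). Not NE.
(W, C2): Player A can switch to X (1 → 6). Not NE.
(W, C3): Player A can switch to X (0 → 4). Not NE.
(X, C1): Player A can switch to Y (3 → 7). Not NE.
(X, C2): Player A can switch to Y (6 → 7). Not NE.
(X, C3): Player A can switch to Z (4 → 6). Not NE.
(Y, C1): Player A gets 7, best alternative 4; Player B gets 7, best alternative 3. No profitable deviation — NE.
(Y, C2): Player A can switch to Z (7 → 8). Not NE.
(Y, C3): Player A can switch to X (2 → 4). Not NE.
(Z, C1): Player A can switch to Y (4 → 7). Not NE.
(Z, C2): Player B can switch to C3 (4 → 9). Not NE.
(Z, C3): Player A gets 6, best alternative 4; Player B gets 9, best alternative 4. No profitable deviation — NE.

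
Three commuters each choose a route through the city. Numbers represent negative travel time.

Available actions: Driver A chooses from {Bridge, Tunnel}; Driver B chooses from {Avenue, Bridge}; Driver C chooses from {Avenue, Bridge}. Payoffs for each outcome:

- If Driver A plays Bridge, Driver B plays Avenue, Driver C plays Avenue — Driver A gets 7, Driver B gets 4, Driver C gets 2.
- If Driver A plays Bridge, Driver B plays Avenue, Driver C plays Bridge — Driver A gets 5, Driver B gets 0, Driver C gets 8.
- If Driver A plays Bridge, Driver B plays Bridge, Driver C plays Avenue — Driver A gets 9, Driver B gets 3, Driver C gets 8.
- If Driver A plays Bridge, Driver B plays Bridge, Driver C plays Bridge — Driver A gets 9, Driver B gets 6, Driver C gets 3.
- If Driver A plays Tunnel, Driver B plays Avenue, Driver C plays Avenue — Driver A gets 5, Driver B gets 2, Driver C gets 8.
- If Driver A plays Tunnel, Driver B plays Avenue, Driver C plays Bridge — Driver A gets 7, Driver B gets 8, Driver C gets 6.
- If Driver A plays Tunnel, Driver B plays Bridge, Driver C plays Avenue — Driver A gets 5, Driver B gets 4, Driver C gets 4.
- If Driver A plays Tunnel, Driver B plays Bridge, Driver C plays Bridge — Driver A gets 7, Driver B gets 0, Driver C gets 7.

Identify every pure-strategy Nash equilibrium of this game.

Mark each player's best response to every combination of opponents' strategies; a profile where every player is best-responding is a pure Nash equilibrium.
Driver A against (Avenue, Avenue): payoffs 7, 5 → best response Bridge.
Driver A against (Avenue, Bridge): payoffs 5, 7 → best response Tunnel.
Driver A against (Bridge, Avenue): payoffs 9, 5 → best response Bridge.
Driver A against (Bridge, Bridge): payoffs 9, 7 → best response Bridge.
Driver B against (Bridge, Avenue): payoffs 4, 3 → best response Avenue.
Driver B against (Bridge, Bridge): payoffs 0, 6 → best response Bridge.
Driver B against (Tunnel, Avenue): payoffs 2, 4 → best response Bridge.
Driver B against (Tunnel, Bridge): payoffs 8, 0 → best response Avenue.
Driver C against (Bridge, Avenue): payoffs 2, 8 → best response Bridge.
Driver C against (Bridge, Bridge): payoffs 8, 3 → best response Avenue.
Driver C against (Tunnel, Avenue): payoffs 8, 6 → best response Avenue.
Driver C against (Tunnel, Bridge): payoffs 4, 7 → best response Bridge.
No profile is a mutual best response for all players.

No pure-strategy Nash equilibrium.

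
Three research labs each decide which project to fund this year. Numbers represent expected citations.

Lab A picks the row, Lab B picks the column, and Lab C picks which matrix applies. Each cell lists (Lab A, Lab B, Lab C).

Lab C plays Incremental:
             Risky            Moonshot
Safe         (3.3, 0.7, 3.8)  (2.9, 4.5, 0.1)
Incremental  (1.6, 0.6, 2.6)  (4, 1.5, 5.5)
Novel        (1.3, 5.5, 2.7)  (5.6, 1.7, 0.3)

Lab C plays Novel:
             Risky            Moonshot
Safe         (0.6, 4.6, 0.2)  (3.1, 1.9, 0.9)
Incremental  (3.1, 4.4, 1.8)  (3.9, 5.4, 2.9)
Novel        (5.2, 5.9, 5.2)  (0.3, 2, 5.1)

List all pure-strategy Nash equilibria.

Mark each player's best response to every combination of opponents' strategies; a profile where every player is best-responding is a pure Nash equilibrium.
Lab A against (Risky, Incremental): payoffs 3.3, 1.6, 1.3 → best response Safe.
Lab A against (Risky, Novel): payoffs 0.6, 3.1, 5.2 → best response Novel.
Lab A against (Moonshot, Incremental): payoffs 2.9, 4, 5.6 → best response Novel.
Lab A against (Moonshot, Novel): payoffs 3.1, 3.9, 0.3 → best response Incremental.
Lab B against (Safe, Incremental): payoffs 0.7, 4.5 → best response Moonshot.
Lab B against (Safe, Novel): payoffs 4.6, 1.9 → best response Risky.
Lab B against (Incremental, Incremental): payoffs 0.6, 1.5 → best response Moonshot.
Lab B against (Incremental, Novel): payoffs 4.4, 5.4 → best response Moonshot.
Lab B against (Novel, Incremental): payoffs 5.5, 1.7 → best response Risky.
Lab B against (Novel, Novel): payoffs 5.9, 2 → best response Risky.
Lab C against (Safe, Risky): payoffs 3.8, 0.2 → best response Incremental.
Lab C against (Safe, Moonshot): payoffs 0.1, 0.9 → best response Novel.
Lab C against (Incremental, Risky): payoffs 2.6, 1.8 → best response Incremental.
Lab C against (Incremental, Moonshot): payoffs 5.5, 2.9 → best response Incremental.
Lab C against (Novel, Risky): payoffs 2.7, 5.2 → best response Novel.
Lab C against (Novel, Moonshot): payoffs 0.3, 5.1 → best response Novel.
Mutual best responses: (Novel, Risky, Novel).

Pure NE: (Novel, Risky, Novel)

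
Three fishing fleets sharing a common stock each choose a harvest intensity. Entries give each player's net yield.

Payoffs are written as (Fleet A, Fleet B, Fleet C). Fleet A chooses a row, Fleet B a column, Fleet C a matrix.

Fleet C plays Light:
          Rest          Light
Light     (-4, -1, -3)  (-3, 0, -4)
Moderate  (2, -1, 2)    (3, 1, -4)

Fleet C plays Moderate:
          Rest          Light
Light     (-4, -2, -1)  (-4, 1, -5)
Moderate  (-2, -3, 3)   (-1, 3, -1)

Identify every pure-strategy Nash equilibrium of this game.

(Light, Rest, Light): Fleet A can switch to Moderate (-4 → 2). Not NE.
(Light, Rest, Moderate): Fleet A can switch to Moderate (-4 → -2). Not NE.
(Light, Light, Light): Fleet A can switch to Moderate (-3 → 3). Not NE.
(Light, Light, Moderate): Fleet A can switch to Moderate (-4 → -1). Not NE.
(Moderate, Rest, Light): Fleet B can switch to Light (-1 → 1). Not NE.
(Moderate, Rest, Moderate): Fleet B can switch to Light (-3 → 3). Not NE.
(Moderate, Light, Light): Fleet C can switch to Moderate (-4 → -1). Not NE.
(Moderate, Light, Moderate): Fleet A gets -1, best alternative -4; Fleet B gets 3, best alternative -3; Fleet C gets -1, best alternative -4. No profitable deviation — NE.

(Moderate, Light, Moderate)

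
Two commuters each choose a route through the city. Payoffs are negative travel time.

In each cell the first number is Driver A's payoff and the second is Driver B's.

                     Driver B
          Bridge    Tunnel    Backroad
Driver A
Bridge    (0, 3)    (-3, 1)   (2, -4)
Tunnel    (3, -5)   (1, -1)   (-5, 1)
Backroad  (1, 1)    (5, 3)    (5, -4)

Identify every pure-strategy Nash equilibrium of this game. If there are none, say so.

For each player, find the best response to each opponent profile; mutual best responses are the pure NE.
Driver A against Bridge: payoffs 0, 3, 1 → best response Tunnel.
Driver A against Tunnel: payoffs -3, 1, 5 → best response Backroad.
Driver A against Backroad: payoffs 2, -5, 5 → best response Backroad.
Driver B against Bridge: payoffs 3, 1, -4 → best response Bridge.
Driver B against Tunnel: payoffs -5, -1, 1 → best response Backroad.
Driver B against Backroad: payoffs 1, 3, -4 → best response Tunnel.
Mutual best responses: (Backroad, Tunnel).

(Backroad, Tunnel)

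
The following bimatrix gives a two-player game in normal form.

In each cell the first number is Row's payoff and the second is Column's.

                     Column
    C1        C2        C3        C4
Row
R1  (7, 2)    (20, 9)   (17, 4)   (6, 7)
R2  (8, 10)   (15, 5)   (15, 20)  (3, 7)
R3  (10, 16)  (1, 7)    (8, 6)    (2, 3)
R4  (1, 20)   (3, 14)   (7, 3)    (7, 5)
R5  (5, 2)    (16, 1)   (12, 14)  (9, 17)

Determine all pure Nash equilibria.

Mark each player's best response to every combination of opponents' strategies; a profile where every player is best-responding is a pure Nash equilibrium.
Row against C1: payoffs 7, 8, 10, 1, 5 → best response R3.
Row against C2: payoffs 20, 15, 1, 3, 16 → best response R1.
Row against C3: payoffs 17, 15, 8, 7, 12 → best response R1.
Row against C4: payoffs 6, 3, 2, 7, 9 → best response R5.
Column against R1: payoffs 2, 9, 4, 7 → best response C2.
Column against R2: payoffs 10, 5, 20, 7 → best response C3.
Column against R3: payoffs 16, 7, 6, 3 → best response C1.
Column against R4: payoffs 20, 14, 3, 5 → best response C1.
Column against R5: payoffs 2, 1, 14, 17 → best response C4.
Mutual best responses: (R1, C2); (R3, C1); (R5, C4).

Pure-strategy Nash equilibria: (R1, C2); (R3, C1); (R5, C4)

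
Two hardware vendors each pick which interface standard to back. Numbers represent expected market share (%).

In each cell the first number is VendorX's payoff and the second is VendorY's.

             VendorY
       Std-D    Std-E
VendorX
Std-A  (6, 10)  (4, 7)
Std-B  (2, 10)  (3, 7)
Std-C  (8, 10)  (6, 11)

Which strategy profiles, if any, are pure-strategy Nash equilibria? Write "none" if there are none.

For each strategy profile, look for a profitable unilateral deviation.
(Std-A, Std-D): VendorX can switch to Std-C (6 → 8). Not NE.
(Std-A, Std-E): VendorX can switch to Std-C (4 → 6). Not NE.
(Std-B, Std-D): VendorX can switch to Std-A (2 → 6). Not NE.
(Std-B, Std-E): VendorX can switch to Std-A (3 → 4). Not NE.
(Std-C, Std-D): VendorY can switch to Std-E (10 → 11). Not NE.
(Std-C, Std-E): VendorX gets 6, best alternative 4; VendorY gets 11, best alternative 10. No profitable deviation — NE.

Pure NE: (Std-C, Std-E)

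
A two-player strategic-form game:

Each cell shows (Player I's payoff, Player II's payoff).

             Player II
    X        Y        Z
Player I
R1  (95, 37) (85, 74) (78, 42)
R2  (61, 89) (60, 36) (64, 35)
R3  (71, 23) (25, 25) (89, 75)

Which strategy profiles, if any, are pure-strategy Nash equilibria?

(R1, X): Player II can switch to Y (37 → 74). Not NE.
(R1, Y): Player I gets 85, best alternative 60; Player II gets 74, best alternative 42. No profitable deviation — NE.
(R1, Z): Player I can switch to R3 (78 → 89). Not NE.
(R2, X): Player I can switch to R1 (61 → 95). Not NE.
(R2, Y): Player I can switch to R1 (60 → 85). Not NE.
(R2, Z): Player I can switch to R1 (64 → 78). Not NE.
(R3, X): Player I can switch to R1 (71 → 95). Not NE.
(R3, Z): Player I gets 89, best alternative 78; Player II gets 75, best alternative 25. No profitable deviation — NE.
(The remaining 1 profile has a profitable deviation by the same check.)

The pure Nash equilibria are (R1, Y), (R3, Z).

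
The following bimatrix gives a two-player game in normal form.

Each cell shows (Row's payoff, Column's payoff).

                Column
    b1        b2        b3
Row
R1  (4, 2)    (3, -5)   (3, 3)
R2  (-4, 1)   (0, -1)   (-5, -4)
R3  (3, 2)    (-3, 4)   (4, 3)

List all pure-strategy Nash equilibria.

Row against b1: payoffs 4, -4, 3 → best response R1.
Row against b2: payoffs 3, 0, -3 → best response R1.
Row against b3: payoffs 3, -5, 4 → best response R3.
Column against R1: payoffs 2, -5, 3 → best response b3.
Column against R2: payoffs 1, -1, -4 → best response b1.
Column against R3: payoffs 2, 4, 3 → best response b2.
No profile is a mutual best response for all players.

There is no pure-strategy Nash equilibrium.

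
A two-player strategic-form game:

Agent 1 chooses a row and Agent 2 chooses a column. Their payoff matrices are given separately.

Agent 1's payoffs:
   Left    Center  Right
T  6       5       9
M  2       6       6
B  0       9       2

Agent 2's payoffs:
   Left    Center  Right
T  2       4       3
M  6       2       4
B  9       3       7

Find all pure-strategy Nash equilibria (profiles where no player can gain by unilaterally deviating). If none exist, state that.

There is no pure-strategy Nash equilibrium.

Agent 1 against Left: payoffs 6, 2, 0 → best response T.
Agent 1 against Center: payoffs 5, 6, 9 → best response B.
Agent 1 against Right: payoffs 9, 6, 2 → best response T.
Agent 2 against T: payoffs 2, 4, 3 → best response Center.
Agent 2 against M: payoffs 6, 2, 4 → best response Left.
Agent 2 against B: payoffs 9, 3, 7 → best response Left.
No profile is a mutual best response for all players.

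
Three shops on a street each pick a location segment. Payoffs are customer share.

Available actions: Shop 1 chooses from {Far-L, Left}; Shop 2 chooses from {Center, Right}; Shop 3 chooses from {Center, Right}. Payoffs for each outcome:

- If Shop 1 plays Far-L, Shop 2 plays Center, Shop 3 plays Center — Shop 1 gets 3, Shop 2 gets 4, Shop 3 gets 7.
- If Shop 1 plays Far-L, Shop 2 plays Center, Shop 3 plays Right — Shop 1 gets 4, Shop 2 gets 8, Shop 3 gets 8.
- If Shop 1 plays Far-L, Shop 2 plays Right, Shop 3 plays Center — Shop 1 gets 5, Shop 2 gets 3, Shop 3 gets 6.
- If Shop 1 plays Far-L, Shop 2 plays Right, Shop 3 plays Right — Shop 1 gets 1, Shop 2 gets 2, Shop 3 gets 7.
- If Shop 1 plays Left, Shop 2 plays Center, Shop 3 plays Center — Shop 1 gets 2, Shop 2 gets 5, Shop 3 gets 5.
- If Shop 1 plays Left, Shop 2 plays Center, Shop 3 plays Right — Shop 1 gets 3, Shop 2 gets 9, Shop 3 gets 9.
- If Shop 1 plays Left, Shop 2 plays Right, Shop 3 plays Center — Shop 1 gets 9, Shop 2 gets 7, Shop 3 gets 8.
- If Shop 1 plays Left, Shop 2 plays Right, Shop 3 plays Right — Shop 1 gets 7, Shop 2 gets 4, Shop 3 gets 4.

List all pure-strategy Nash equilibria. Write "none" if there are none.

(Far-L, Center, Center): Shop 3 can switch to Right (7 → 8). Not NE.
(Far-L, Center, Right): Shop 1 gets 4, best alternative 3; Shop 2 gets 8, best alternative 2; Shop 3 gets 8, best alternative 7. No profitable deviation — NE.
(Far-L, Right, Center): Shop 1 can switch to Left (5 → 9). Not NE.
(Far-L, Right, Right): Shop 1 can switch to Left (1 → 7). Not NE.
(Left, Center, Center): Shop 1 can switch to Far-L (2 → 3). Not NE.
(Left, Center, Right): Shop 1 can switch to Far-L (3 → 4). Not NE.
(Left, Right, Center): Shop 1 gets 9, best alternative 5; Shop 2 gets 7, best alternative 5; Shop 3 gets 8, best alternative 4. No profitable deviation — NE.
(Left, Right, Right): Shop 2 can switch to Center (4 → 9). Not NE.

The pure Nash equilibria are (Far-L, Center, Right) and (Left, Right, Center).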